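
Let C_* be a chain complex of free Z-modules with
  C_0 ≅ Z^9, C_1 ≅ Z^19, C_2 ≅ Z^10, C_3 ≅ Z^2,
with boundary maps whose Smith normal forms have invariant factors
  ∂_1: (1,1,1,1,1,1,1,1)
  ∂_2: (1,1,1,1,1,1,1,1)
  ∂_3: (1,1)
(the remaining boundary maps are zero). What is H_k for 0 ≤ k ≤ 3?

H_0 ≅ Z,  H_1 ≅ Z^3,  H_2 = 0,  H_3 = 0.

H_0: b_0 = 9 − 0 − 8 = 1; torsion from ∂_1 factors > 1: none. So H_0 ≅ Z.
H_1: b_1 = 19 − 8 − 8 = 3; torsion from ∂_2 factors > 1: none. So H_1 ≅ Z^3.
H_2: b_2 = 10 − 8 − 2 = 0; torsion from ∂_3 factors > 1: none. So H_2 ≅ 0.
H_3: b_3 = 2 − 2 − 0 = 0; torsion from ∂_4 factors > 1: none. So H_3 ≅ 0.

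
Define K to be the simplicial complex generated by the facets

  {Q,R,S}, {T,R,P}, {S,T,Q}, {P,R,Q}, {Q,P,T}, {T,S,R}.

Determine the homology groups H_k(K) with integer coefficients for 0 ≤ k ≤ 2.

H_0 = Z,  H_1 = 0,  H_2 = Z.

Fix the vertex order P < Q < R < S < T and write every simplex with vertices in increasing order. Then dim K = 2 and the simplices of K are:

  0-simplices (5): P, Q, R, S, T
  1-simplices (9): PQ, PR, PT, QR, QS, QT, RS, RT, ST
  2-simplices (6): PQR, PQT, PRT, QRS, QST, RST

Hence C_0 ≅ Z^5, C_1 ≅ Z^9, C_2 ≅ Z^6.

∂_1: C_1 → C_0 maps an edge to its endpoints' difference, ∂[p,q] = q − p. For instance
  ∂PQ = Q − P.
This gives a 5×9 integer matrix of rank 4; reducing to Smith normal form yields diagonal entries (1,1,1,1).

∂_2: C_2 → C_1 maps a triangle to the signed sum of its edges. For instance
  ∂PRT = RT − PT + PR,
  ∂PQR = QR − PR + PQ.
The 9×6 boundary matrix has rank 5 and Smith normal form diag(1,1,1,1,1).

From H_k ≅ ker(∂_k) / im(∂_{k+1}) we obtain:

  H_0: rank C_0 − rank ∂_1 = 5 − 4 = 1, and the invariant factors of ∂_1 are all 1, so H_0 ≅ Z.
  H_1: rank ker ∂_1 − rank ∂_2 = (9 − 4) − 5 = 0, and the invariant factors of ∂_2 are all 1, so H_1 ≅ 0.
  H_2: rank ker ∂_2 − rank ∂_3 = (6 − 5) − 0 = 1, and there is no ∂_3, so H_2 ≅ Z.

As a check, the Euler characteristic is 5 − 9 + 6 = 2, which agrees with 1 − 0 + 1 = 2.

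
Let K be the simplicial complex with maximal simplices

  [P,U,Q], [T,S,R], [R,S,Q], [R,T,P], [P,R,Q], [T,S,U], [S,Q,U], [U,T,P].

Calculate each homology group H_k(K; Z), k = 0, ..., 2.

We work with the vertex ordering P < Q < R < S < T < U. The simplices of K, each written with vertices in increasing order, are:

  0-simplices (6): P, Q, R, S, T, U
  1-simplices (12): PQ, PR, PT, PU, QR, QS, QU, RS, RT, ST, SU, TU
  2-simplices (8): PQR, PQU, PRT, PTU, QRS, QSU, RST, STU

giving chain groups C_0 ≅ Z^6, C_1 ≅ Z^12, C_2 ≅ Z^8.

Boundary ∂_1: C_1 → C_0 maps an edge to its endpoints' difference, ∂[p,q] = q − p.
As a 6×12 matrix over Z this has rank 5, with invariant factors (1,1,1,1,1).

The boundary map ∂_2: C_2 → C_1 acts by ∂[p,q,r] = [q,r] − [p,r] + [p,q]. For instance
  ∂PQU = QU − PU + PQ,
  ∂PQR = QR − PR + PQ.
The 12×8 boundary matrix has rank 7 and Smith normal form diag(1,1,1,1,1,1,1).

Computing H_k = (kernel of ∂_k) / (image of ∂_{k+1}):

  H_0: rank C_0 − rank ∂_1 = 6 − 5 = 1, and the invariant factors of ∂_1 are all 1, so H_0 ≅ Z.
  H_1: rank ker ∂_1 − rank ∂_2 = (12 − 5) − 7 = 0, and the invariant factors of ∂_2 are all 1, so H_1 ≅ 0.
  H_2: rank ker ∂_2 − rank ∂_3 = (8 − 7) − 0 = 1, and there is no ∂_3, so H_2 ≅ Z.

(K is a triangulation of the 2-sphere S^2.)

H_0 ≅ Z,  H_1 = 0,  H_2 ≅ Z.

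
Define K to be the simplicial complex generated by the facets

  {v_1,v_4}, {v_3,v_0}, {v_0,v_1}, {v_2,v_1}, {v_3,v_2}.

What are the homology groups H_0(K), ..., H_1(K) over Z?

Order the vertices as v_0 < v_1 < v_2 < v_3 < v_4. Listing each simplex with vertices in this order, K has dimension 1 with simplices:

  0-simplices (5): [v_0], [v_1], [v_2], [v_3], [v_4]
  1-simplices (5): [v_0,v_1], [v_0,v_3], [v_1,v_2], [v_1,v_4], [v_2,v_3]

so the chain groups are C_0 ≅ Z^5, C_1 ≅ Z^5.

∂_1: C_1 → C_0 maps an edge to its endpoints' difference, ∂[p,q] = q − p.
As a 5×5 matrix over Z this has rank 4, with invariant factors (1,1,1,1).

From H_k ≅ ker(∂_k) / im(∂_{k+1}) we obtain:

  H_0: rank C_0 − rank ∂_1 = 5 − 4 = 1, and the invariant factors of ∂_1 are all 1, so H_0 ≅ Z.
  H_1: rank ker ∂_1 − rank ∂_2 = (5 − 4) − 0 = 1, and there is no ∂_2, so H_1 ≅ Z.

As a check, the Euler characteristic is 5 − 5 = 0, which agrees with 1 − 1 = 0.

H_0 ≅ Z,  H_1 ≅ Z.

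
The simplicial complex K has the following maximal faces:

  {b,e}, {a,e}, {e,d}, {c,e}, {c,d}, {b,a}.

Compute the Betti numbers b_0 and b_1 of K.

Fix the vertex order a < b < c < d < e and write every simplex with vertices in increasing order. Then dim K = 1 and the simplices of K are:

  0-simplices (5): a, b, c, d, e
  1-simplices (6): ab, ae, be, cd, ce, de

giving chain groups C_0 ≅ Z^5, C_1 ≅ Z^6.

Boundary ∂_1: C_1 → C_0 sends each edge [p,q] (with p < q) to q − p. For instance
  ∂be = e − b.
As a 5×6 matrix over Z this has rank 4, with invariant factors (1,1,1,1).

Now H_k = ker ∂_k / im ∂_{k+1}, so:

  H_0: rank C_0 − rank ∂_1 = 5 − 4 = 1, and the invariant factors of ∂_1 are all 1, so H_0 ≅ Z.
  H_1: rank ker ∂_1 − rank ∂_2 = (6 − 4) − 0 = 2, and there is no ∂_2, so H_1 ≅ Z^2.

As a check, the Euler characteristic is 5 − 6 = -1, which agrees with 1 − 2 = -1.

Hence the Betti numbers are b_0 = 1, b_1 = 2.

b_0 = 1, b_1 = 2.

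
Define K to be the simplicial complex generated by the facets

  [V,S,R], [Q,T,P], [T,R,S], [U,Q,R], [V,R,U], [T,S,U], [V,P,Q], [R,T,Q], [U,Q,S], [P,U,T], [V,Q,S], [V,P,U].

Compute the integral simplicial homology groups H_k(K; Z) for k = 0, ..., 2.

Fix the vertex order P < Q < R < S < T < U < V and write every simplex with vertices in increasing order. Then dim K = 2 and the simplices of K are:

  0-simplices (7): P, Q, R, S, T, U, V
  1-simplices (18): PQ, PT, PU, PV, QR, QS, QT, QU, QV, RS, RT, RU, RV, ST, SU, SV, TU, UV
  2-simplices (12): PQT, PQV, PTU, PUV, QRT, QRU, QSU, QSV, RST, RSV, RUV, STU

so the chain groups are C_0 ≅ Z^7, C_1 ≅ Z^18, C_2 ≅ Z^12.

The boundary map ∂_1: C_1 → C_0 maps an edge to its endpoints' difference, ∂[p,q] = q − p. For instance
  ∂SU = U − S.
This gives a 7×18 integer matrix of rank 6; reducing to Smith normal form yields diagonal entries (1,1,1,1,1,1).

Boundary ∂_2: C_2 → C_1 maps a triangle to the signed sum of its edges. For instance
  ∂QSU = SU − QU + QS,
  ∂STU = TU − SU + ST.
This gives a 18×12 integer matrix of rank 12; reducing to Smith normal form yields diagonal entries (1,1,1,1,1,1,1,1,1,1,1,2).

Reading off H_k = ker ∂_k / im ∂_{k+1}:

  H_0: rank C_0 − rank ∂_1 = 7 − 6 = 1, and the invariant factors of ∂_1 are all 1, so H_0 ≅ Z.
  H_1: rank ker ∂_1 − rank ∂_2 = (18 − 6) − 12 = 0, and ∂_2 has invariant factor 2 > 1, so H_1 ≅ Z/2.
  H_2: rank ker ∂_2 − rank ∂_3 = (12 − 12) − 0 = 0, and there is no ∂_3, so H_2 ≅ 0.

As a check, the Euler characteristic is 7 − 18 + 12 = 1, which agrees with 1 − 0 + 0 = 1.
(K is a triangulation of the real projective plane RP^2.)

H_0 ≅ Z,  H_1 ≅ Z/2,  H_2 = 0.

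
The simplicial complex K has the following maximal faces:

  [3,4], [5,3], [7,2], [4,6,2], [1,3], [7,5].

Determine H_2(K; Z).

H_2 ≅ 0.

We work with the vertex ordering 1 < 2 < 3 < 4 < 5 < 6 < 7. The simplices of K, each written with vertices in increasing order, are:

  0-simplices (7): [1], [2], [3], [4], [5], [6], [7]
  1-simplices (8): [1,3], [2,4], [2,6], [2,7], [3,4], [3,5], [4,6], [5,7]
  2-simplices (1): [2,4,6]

so the chain groups are C_0 ≅ Z^7, C_1 ≅ Z^8, C_2 ≅ Z^1.

The boundary map ∂_1: C_1 → C_0 sends each edge [p,q] (with p < q) to q − p. For instance
  ∂[2,7] = [7] − [2].
The resulting 7×8 matrix has rank 6, and its Smith normal form has invariant factors (1,1,1,1,1,1).

Boundary ∂_2: C_2 → C_1 acts by ∂[p,q,r] = [q,r] − [p,r] + [p,q]. For instance
  ∂[2,4,6] = [4,6] − [2,6] + [2,4].
As a 8×1 matrix over Z this has rank 1, with invariant factors (1).

From H_k ≅ ker(∂_k) / im(∂_{k+1}) we obtain:

  H_2: rank ker ∂_2 − rank ∂_3 = (1 − 1) − 0 = 0, and there is no ∂_3, so H_2 ≅ 0.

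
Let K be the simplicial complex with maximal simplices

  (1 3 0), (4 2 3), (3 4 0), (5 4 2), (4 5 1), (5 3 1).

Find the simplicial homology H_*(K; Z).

H_0 = Z,  H_1 = Z,  H_2 = 0.

We work with the vertex ordering 0 < 1 < 2 < 3 < 4 < 5. The simplices of K, each written with vertices in increasing order, are:

  0-simplices (6): [0], [1], [2], [3], [4], [5]
  1-simplices (12): [0,1], [0,3], [0,4], [1,3], [1,4], [1,5], [2,3], [2,4], [2,5], [3,4], [3,5], [4,5]
  2-simplices (6): [0,1,3], [0,3,4], [1,3,5], [1,4,5], [2,3,4], [2,4,5]

so the chain groups are C_0 ≅ Z^6, C_1 ≅ Z^12, C_2 ≅ Z^6.

∂_1: C_1 → C_0 is given by ∂[p,q] = [q] − [p].
The 6×12 boundary matrix has rank 5 and Smith normal form diag(1,1,1,1,1).

∂_2: C_2 → C_1 sends each 2-simplex [p,q,r] to [q,r] − [p,r] + [p,q]. For instance
  ∂[2,4,5] = [4,5] − [2,5] + [2,4],
  ∂[1,3,5] = [3,5] − [1,5] + [1,3].
The 12×6 boundary matrix has rank 6 and Smith normal form diag(1,1,1,1,1,1).

From H_k ≅ ker(∂_k) / im(∂_{k+1}) we obtain:

  H_0: rank C_0 − rank ∂_1 = 6 − 5 = 1, and the invariant factors of ∂_1 are all 1, so H_0 = Z.
  H_1: rank ker ∂_1 − rank ∂_2 = (12 − 5) − 6 = 1, and the invariant factors of ∂_2 are all 1, so H_1 = Z.
  H_2: rank ker ∂_2 − rank ∂_3 = (6 − 6) − 0 = 0, and there is no ∂_3, so H_2 = 0.

As a check, the Euler characteristic is 6 − 12 + 6 = 0, which agrees with 1 − 1 + 0 = 0.
(K is a triangulation of the cylinder S^1 x I.)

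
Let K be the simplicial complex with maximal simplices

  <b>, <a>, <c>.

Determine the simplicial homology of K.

Fix the vertex order a < b < c and write every simplex with vertices in increasing order. Then dim K = 0 and the simplices of K are:

  0-simplices (3): a, b, c

Hence C_0 ≅ Z^3.

From H_k ≅ ker(∂_k) / im(∂_{k+1}) we obtain:

  H_0: rank C_0 − rank ∂_1 = 3 − 0 = 3, and there is no ∂_1, so H_0 ≅ Z^3.

(K is a triangulation of a set of 3 points.)

H_0 ≅ Z^3.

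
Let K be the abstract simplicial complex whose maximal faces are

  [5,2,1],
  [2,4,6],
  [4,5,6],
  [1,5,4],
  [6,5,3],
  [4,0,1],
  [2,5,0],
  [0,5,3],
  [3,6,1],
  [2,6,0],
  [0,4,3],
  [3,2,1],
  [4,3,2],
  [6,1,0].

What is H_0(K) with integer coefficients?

H_0 ≅ Z.

Order the vertices as 0 < 1 < 2 < 3 < 4 < 5 < 6. Listing each simplex with vertices in this order, K has dimension 2 with simplices:

  0-simplices (7): [0], [1], [2], [3], [4], [5], [6]
  1-simplices (21): [0,1], [0,2], [0,3], [0,4], [0,5], [0,6], [1,2], [1,3], [1,4], [1,5], [1,6], [2,3], [2,4], [2,5], [2,6], [3,4], [3,5], [3,6], [4,5], [4,6], [5,6]
  2-simplices (14): [0,1,4], [0,1,6], [0,2,5], [0,2,6], [0,3,4], [0,3,5], [1,2,3], [1,2,5], [1,3,6], [1,4,5], [2,3,4], [2,4,6], [3,5,6], [4,5,6]

so the chain groups are C_0 ≅ Z^7, C_1 ≅ Z^21, C_2 ≅ Z^14.

∂_1: C_1 → C_0 sends each edge [p,q] (with p < q) to q − p. For instance
  ∂[4,6] = [6] − [4].
As a 7×21 matrix over Z this has rank 6, with invariant factors (1,1,1,1,1,1).

The boundary map ∂_2: C_2 → C_1 sends each 2-simplex [p,q,r] to [q,r] − [p,r] + [p,q]. For instance
  ∂[0,2,5] = [2,5] − [0,5] + [0,2],
  ∂[0,1,4] = [1,4] − [0,4] + [0,1].
This gives a 21×14 integer matrix of rank 13; reducing to Smith normal form yields diagonal entries (1,1,1,1,1,1,1,1,1,1,1,1,1).

From H_k ≅ ker(∂_k) / im(∂_{k+1}) we obtain:

  H_0: rank C_0 − rank ∂_1 = 7 − 6 = 1, and the invariant factors of ∂_1 are all 1, so H_0 = Z.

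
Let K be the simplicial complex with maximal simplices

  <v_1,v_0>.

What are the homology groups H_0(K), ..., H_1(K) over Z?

Take the total order v_0 < v_1 on the vertex set. Then K (dimension 1) consists of the simplices:

  0-simplices (2): [v_0], [v_1]
  1-simplices (1): [v_0,v_1]

so the chain groups are C_0 ≅ Z^2, C_1 ≅ Z^1.

The boundary map ∂_1: C_1 → C_0 sends each edge [p,q] (with p < q) to q − p.
The 2×1 boundary matrix has rank 1 and Smith normal form diag(1).

Now H_k = ker ∂_k / im ∂_{k+1}, so:

  H_0: rank C_0 − rank ∂_1 = 2 − 1 = 1, and the invariant factors of ∂_1 are all 1, so H_0 ≅ Z.
  H_1: rank ker ∂_1 − rank ∂_2 = (1 − 1) − 0 = 0, and there is no ∂_2, so H_1 ≅ 0.

H_0 ≅ Z,  H_1 = 0.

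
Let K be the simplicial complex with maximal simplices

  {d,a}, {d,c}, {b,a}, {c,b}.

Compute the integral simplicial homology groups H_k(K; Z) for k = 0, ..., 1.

We work with the vertex ordering a < b < c < d. The simplices of K, each written with vertices in increasing order, are:

  0-simplices (4): a, b, c, d
  1-simplices (4): ab, ad, bc, cd

giving chain groups C_0 ≅ Z^4, C_1 ≅ Z^4.

The boundary map ∂_1: C_1 → C_0 sends each edge [p,q] (with p < q) to q − p. For instance
  ∂ab = b − a.
This gives a 4×4 integer matrix of rank 3; reducing to Smith normal form yields diagonal entries (1,1,1).

Now H_k = ker ∂_k / im ∂_{k+1}, so:

  H_0: rank C_0 − rank ∂_1 = 4 − 3 = 1, and the invariant factors of ∂_1 are all 1, so H_0 = Z.
  H_1: rank ker ∂_1 − rank ∂_2 = (4 − 3) − 0 = 1, and there is no ∂_2, so H_1 = Z.

H_0 ≅ Z,  H_1 ≅ Z.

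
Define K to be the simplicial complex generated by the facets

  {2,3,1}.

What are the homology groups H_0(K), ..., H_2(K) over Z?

Take the total order 1 < 2 < 3 on the vertex set. Then K (dimension 2) consists of the simplices:

  0-simplices (3): [1], [2], [3]
  1-simplices (3): [1,2], [1,3], [2,3]
  2-simplices (1): [1,2,3]

Hence C_0 ≅ Z^3, C_1 ≅ Z^3, C_2 ≅ Z^1.

The boundary map ∂_1: C_1 → C_0 sends each edge [p,q] (with p < q) to q − p.
The 3×3 boundary matrix has rank 2 and Smith normal form diag(1,1).

Boundary ∂_2: C_2 → C_1 maps a triangle to the signed sum of its edges. For instance
  ∂[1,2,3] = [2,3] − [1,3] + [1,2].
The resulting 3×1 matrix has rank 1, and its Smith normal form has invariant factors (1).

Computing H_k = (kernel of ∂_k) / (image of ∂_{k+1}):

  H_0: rank C_0 − rank ∂_1 = 3 − 2 = 1, and the invariant factors of ∂_1 are all 1, so H_0 = Z.
  H_1: rank ker ∂_1 − rank ∂_2 = (3 − 2) − 1 = 0, and the invariant factors of ∂_2 are all 1, so H_1 = 0.
  H_2: rank ker ∂_2 − rank ∂_3 = (1 − 1) − 0 = 0, and there is no ∂_3, so H_2 = 0.

(K is a triangulation of the 2-simplex.)

H_0 ≅ Z,  H_1 = 0,  H_2 = 0.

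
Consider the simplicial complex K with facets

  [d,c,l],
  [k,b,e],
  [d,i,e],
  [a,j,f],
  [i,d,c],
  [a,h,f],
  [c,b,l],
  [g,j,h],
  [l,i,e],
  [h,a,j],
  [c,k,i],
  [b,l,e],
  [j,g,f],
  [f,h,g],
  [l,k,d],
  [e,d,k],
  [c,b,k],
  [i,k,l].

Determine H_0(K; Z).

H_0 ≅ Z^2.

K has 12 vertices, 27 edges, 18 triangles.
rank ∂_0 = 0, rank ∂_1 = 10 ⇒ b_0 = 12 − 0 − 10 = 2; all invariant factors of ∂_1 are 1 so no torsion. So H_0 = Z^2.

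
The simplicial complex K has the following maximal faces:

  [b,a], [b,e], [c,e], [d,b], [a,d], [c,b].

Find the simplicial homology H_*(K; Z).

Fix the vertex order a < b < c < d < e and write every simplex with vertices in increasing order. Then dim K = 1 and the simplices of K are:

  0-simplices (5): a, b, c, d, e
  1-simplices (6): ab, ad, bc, bd, be, ce

Hence C_0 ≅ Z^5, C_1 ≅ Z^6.

The boundary map ∂_1: C_1 → C_0 maps an edge to its endpoints' difference, ∂[p,q] = q − p.
This gives a 5×6 integer matrix of rank 4; reducing to Smith normal form yields diagonal entries (1,1,1,1).

Computing H_k = (kernel of ∂_k) / (image of ∂_{k+1}):

  H_0: rank C_0 − rank ∂_1 = 5 − 4 = 1, and the invariant factors of ∂_1 are all 1, so H_0 ≅ Z.
  H_1: rank ker ∂_1 − rank ∂_2 = (6 − 4) − 0 = 2, and there is no ∂_2, so H_1 ≅ Z^2.

H_0 = Z,  H_1 = Z^2.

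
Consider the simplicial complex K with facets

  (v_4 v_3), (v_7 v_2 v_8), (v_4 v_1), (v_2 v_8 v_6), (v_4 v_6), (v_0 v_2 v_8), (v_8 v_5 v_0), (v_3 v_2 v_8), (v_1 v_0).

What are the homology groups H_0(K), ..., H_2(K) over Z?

Order the vertices as v_0 < v_1 < v_2 < v_3 < v_4 < v_5 < v_6 < v_7 < v_8. Listing each simplex with vertices in this order, K has dimension 2 with simplices:

  0-simplices (9): [v_0], [v_1], [v_2], [v_3], [v_4], [v_5], [v_6], [v_7], [v_8]
  1-simplices (15): (15 of them)
  2-simplices (5): [v_0,v_2,v_8], [v_0,v_5,v_8], [v_2,v_3,v_8], [v_2,v_6,v_8], [v_2,v_7,v_8]

so the chain groups are C_0 ≅ Z^9, C_1 ≅ Z^15, C_2 ≅ Z^5.

Boundary ∂_1: C_1 → C_0 sends each edge [p,q] (with p < q) to q − p. For instance
  ∂[v_2,v_7] = [v_7] − [v_2].
As a 9×15 matrix over Z this has rank 8, with invariant factors (1,1,1,1,1,1,1,1).

Boundary ∂_2: C_2 → C_1 maps a triangle to the signed sum of its edges. For instance
  ∂[v_0,v_5,v_8] = [v_5,v_8] − [v_0,v_8] + [v_0,v_5],
  ∂[v_0,v_2,v_8] = [v_2,v_8] − [v_0,v_8] + [v_0,v_2].
The resulting 15×5 matrix has rank 5, and its Smith normal form has invariant factors (1,1,1,1,1).

Computing H_k = (kernel of ∂_k) / (image of ∂_{k+1}):

  H_0: rank C_0 − rank ∂_1 = 9 − 8 = 1, and the invariant factors of ∂_1 are all 1, so H_0 = Z.
  H_1: rank ker ∂_1 − rank ∂_2 = (15 − 8) − 5 = 2, and the invariant factors of ∂_2 are all 1, so H_1 = Z^2.
  H_2: rank ker ∂_2 − rank ∂_3 = (5 − 5) − 0 = 0, and there is no ∂_3, so H_2 = 0.

As a check, the Euler characteristic is 9 − 15 + 5 = -1, which agrees with 1 − 2 + 0 = -1.

H_0 = Z,  H_1 = Z^2,  H_2 = 0.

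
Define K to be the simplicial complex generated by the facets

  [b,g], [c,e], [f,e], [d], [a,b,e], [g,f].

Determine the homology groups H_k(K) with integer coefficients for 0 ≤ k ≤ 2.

Fix the vertex order a < b < c < d < e < f < g and write every simplex with vertices in increasing order. Then dim K = 2 and the simplices of K are:

  0-simplices (7): a, b, c, d, e, f, g
  1-simplices (7): ab, ae, be, bg, ce, ef, fg
  2-simplices (1): abe

so the chain groups are C_0 ≅ Z^7, C_1 ≅ Z^7, C_2 ≅ Z^1.

∂_1: C_1 → C_0 maps an edge to its endpoints' difference, ∂[p,q] = q − p. For instance
  ∂ef = f − e.
The resulting 7×7 matrix has rank 5, and its Smith normal form has invariant factors (1,1,1,1,1).

∂_2: C_2 → C_1 maps a triangle to the signed sum of its edges. For instance
  ∂abe = be − ae + ab.
The resulting 7×1 matrix has rank 1, and its Smith normal form has invariant factors (1).

Computing H_k = (kernel of ∂_k) / (image of ∂_{k+1}):

  H_0: rank C_0 − rank ∂_1 = 7 − 5 = 2, and the invariant factors of ∂_1 are all 1, so H_0 ≅ Z^2.
  H_1: rank ker ∂_1 − rank ∂_2 = (7 − 5) − 1 = 1, and the invariant factors of ∂_2 are all 1, so H_1 ≅ Z.
  H_2: rank ker ∂_2 − rank ∂_3 = (1 − 1) − 0 = 0, and there is no ∂_3, so H_2 ≅ 0.

H_0 ≅ Z^2,  H_1 ≅ Z,  H_2 = 0.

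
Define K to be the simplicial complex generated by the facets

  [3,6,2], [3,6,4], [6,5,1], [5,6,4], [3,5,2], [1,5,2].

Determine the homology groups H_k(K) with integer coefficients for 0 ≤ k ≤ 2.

Fix the vertex order 1 < 2 < 3 < 4 < 5 < 6 and write every simplex with vertices in increasing order. Then dim K = 2 and the simplices of K are:

  0-simplices (6): [1], [2], [3], [4], [5], [6]
  1-simplices (12): [1,2], [1,5], [1,6], [2,3], [2,5], [2,6], [3,4], [3,5], [3,6], [4,5], [4,6], [5,6]
  2-simplices (6): [1,2,5], [1,5,6], [2,3,5], [2,3,6], [3,4,6], [4,5,6]

Hence C_0 ≅ Z^6, C_1 ≅ Z^12, C_2 ≅ Z^6.

∂_1: C_1 → C_0 is given by ∂[p,q] = [q] − [p]. For instance
  ∂[3,4] = [4] − [3].
The resulting 6×12 matrix has rank 5, and its Smith normal form has invariant factors (1,1,1,1,1).

Boundary ∂_2: C_2 → C_1 sends each 2-simplex [p,q,r] to [q,r] − [p,r] + [p,q]. For instance
  ∂[2,3,6] = [3,6] − [2,6] + [2,3],
  ∂[4,5,6] = [5,6] − [4,6] + [4,5].
This gives a 12×6 integer matrix of rank 6; reducing to Smith normal form yields diagonal entries (1,1,1,1,1,1).

Reading off H_k = ker ∂_k / im ∂_{k+1}:

  H_0: rank C_0 − rank ∂_1 = 6 − 5 = 1, and the invariant factors of ∂_1 are all 1, so H_0 = Z.
  H_1: rank ker ∂_1 − rank ∂_2 = (12 − 5) − 6 = 1, and the invariant factors of ∂_2 are all 1, so H_1 = Z.
  H_2: rank ker ∂_2 − rank ∂_3 = (6 − 6) − 0 = 0, and there is no ∂_3, so H_2 = 0.

H_0 ≅ Z,  H_1 ≅ Z,  H_2 = 0.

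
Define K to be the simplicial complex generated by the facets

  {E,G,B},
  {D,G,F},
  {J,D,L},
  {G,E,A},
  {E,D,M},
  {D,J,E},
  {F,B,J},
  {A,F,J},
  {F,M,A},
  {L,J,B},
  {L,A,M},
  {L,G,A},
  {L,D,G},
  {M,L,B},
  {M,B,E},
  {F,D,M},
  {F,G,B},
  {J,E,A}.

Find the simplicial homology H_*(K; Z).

H_0 ≅ Z,  H_1 ≅ Z^2,  H_2 ≅ Z.

Order the vertices as A < B < D < E < F < G < J < L < M. Listing each simplex with vertices in this order, K has dimension 2 with simplices:

  0-simplices (9): A, B, D, E, F, G, J, L, M
  1-simplices (27): AE, AF, AG, AJ, AL, AM, BE, BF, BG, BJ, BL, BM, DE, DF, DG, DJ, DL, DM, EG, EJ, EM, FG, FJ, FM, GL, JL, LM
  2-simplices (18): AEG, AEJ, AFJ, AFM, AGL, ALM, BEG, BEM, BFG, BFJ, BJL, BLM, DEJ, DEM, DFG, DFM, DGL, DJL

so the chain groups are C_0 ≅ Z^9, C_1 ≅ Z^27, C_2 ≅ Z^18.

∂_1: C_1 → C_0 sends each edge [p,q] (with p < q) to q − p. For instance
  ∂DF = F − D.
As a 9×27 matrix over Z this has rank 8, with invariant factors (1,1,1,1,1,1,1,1).

The boundary map ∂_2: C_2 → C_1 sends each 2-simplex [p,q,r] to [q,r] − [p,r] + [p,q]. For instance
  ∂DFG = FG − DG + DF,
  ∂DFM = FM − DM + DF.
The 27×18 boundary matrix has rank 17 and Smith normal form diag(1,1,1,1,1,1,1,1,1,1,1,1,1,1,1,1,1).

Computing H_k = (kernel of ∂_k) / (image of ∂_{k+1}):

  H_0: rank C_0 − rank ∂_1 = 9 − 8 = 1, and the invariant factors of ∂_1 are all 1, so H_0 ≅ Z.
  H_1: rank ker ∂_1 − rank ∂_2 = (27 − 8) − 17 = 2, and the invariant factors of ∂_2 are all 1, so H_1 ≅ Z^2.
  H_2: rank ker ∂_2 − rank ∂_3 = (18 − 17) − 0 = 1, and there is no ∂_3, so H_2 ≅ Z.

(K is a triangulation of the torus T^2.)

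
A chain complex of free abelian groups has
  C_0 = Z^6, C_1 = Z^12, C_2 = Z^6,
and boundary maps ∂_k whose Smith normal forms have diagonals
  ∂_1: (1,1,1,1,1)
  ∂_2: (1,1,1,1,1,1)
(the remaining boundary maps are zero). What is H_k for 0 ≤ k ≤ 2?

H_0: b_0 = 6 − 0 − 5 = 1; torsion from ∂_1 factors > 1: none. So H_0 = Z.
H_1: b_1 = 12 − 5 − 6 = 1; torsion from ∂_2 factors > 1: none. So H_1 = Z.
H_2: b_2 = 6 − 6 − 0 = 0; torsion from ∂_3 factors > 1: none. So H_2 = 0.

H_0 = Z,  H_1 = Z,  H_2 = 0.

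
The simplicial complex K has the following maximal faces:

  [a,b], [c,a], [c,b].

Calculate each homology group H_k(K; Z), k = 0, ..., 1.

Take the total order a < b < c on the vertex set. Then K (dimension 1) consists of the simplices:

  0-simplices (3): a, b, c
  1-simplices (3): ab, ac, bc

giving chain groups C_0 ≅ Z^3, C_1 ≅ Z^3.

∂_1: C_1 → C_0 is given by ∂[p,q] = [q] − [p]. For instance
  ∂ab = b − a.
As a 3×3 matrix over Z this has rank 2, with invariant factors (1,1).

Reading off H_k = ker ∂_k / im ∂_{k+1}:

  H_0: rank C_0 − rank ∂_1 = 3 − 2 = 1, and the invariant factors of ∂_1 are all 1, so H_0 = Z.
  H_1: rank ker ∂_1 − rank ∂_2 = (3 − 2) − 0 = 1, and there is no ∂_2, so H_1 = Z.

(K is a triangulation of the circle S^1.)

H_0 = Z,  H_1 = Z.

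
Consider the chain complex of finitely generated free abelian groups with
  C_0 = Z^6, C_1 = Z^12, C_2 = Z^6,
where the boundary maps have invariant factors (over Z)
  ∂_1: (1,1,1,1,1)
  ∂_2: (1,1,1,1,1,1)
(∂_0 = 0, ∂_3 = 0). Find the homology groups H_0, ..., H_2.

H_0 ≅ Z,  H_1 ≅ Z,  H_2 = 0.

H_0: b_0 = 6 − 0 − 5 = 1; torsion from ∂_1 factors > 1: none. So H_0 ≅ Z.
H_1: b_1 = 12 − 5 − 6 = 1; torsion from ∂_2 factors > 1: none. So H_1 ≅ Z.
H_2: b_2 = 6 − 6 − 0 = 0; torsion from ∂_3 factors > 1: none. So H_2 ≅ 0.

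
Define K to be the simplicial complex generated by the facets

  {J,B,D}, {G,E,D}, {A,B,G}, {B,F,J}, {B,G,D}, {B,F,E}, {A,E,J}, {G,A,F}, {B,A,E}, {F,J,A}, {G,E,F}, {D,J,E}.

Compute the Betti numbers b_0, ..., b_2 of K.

Order the vertices as A < B < D < E < F < G < J. Listing each simplex with vertices in this order, K has dimension 2 with simplices:

  0-simplices (7): A, B, D, E, F, G, J
  1-simplices (18): AB, AE, AF, AG, AJ, BD, BE, BF, BG, BJ, DE, DG, DJ, EF, EG, EJ, FG, FJ
  2-simplices (12): ABE, ABG, AEJ, AFG, AFJ, BDG, BDJ, BEF, BFJ, DEG, DEJ, EFG

so the chain groups are C_0 ≅ Z^7, C_1 ≅ Z^18, C_2 ≅ Z^12.

Boundary ∂_1: C_1 → C_0 sends each edge [p,q] (with p < q) to q − p. For instance
  ∂EJ = J − E.
The 7×18 boundary matrix has rank 6 and Smith normal form diag(1,1,1,1,1,1).

The boundary map ∂_2: C_2 → C_1 sends each 2-simplex [p,q,r] to [q,r] − [p,r] + [p,q]. For instance
  ∂AFG = FG − AG + AF,
  ∂EFG = FG − EG + EF.
As a 18×12 matrix over Z this has rank 12, with invariant factors (1,1,1,1,1,1,1,1,1,1,1,2).

Computing H_k = (kernel of ∂_k) / (image of ∂_{k+1}):

  H_0: rank C_0 − rank ∂_1 = 7 − 6 = 1, and the invariant factors of ∂_1 are all 1, so H_0 ≅ Z.
  H_1: rank ker ∂_1 − rank ∂_2 = (18 − 6) − 12 = 0, and ∂_2 has invariant factor 2 > 1, so H_1 ≅ Z/2.
  H_2: rank ker ∂_2 − rank ∂_3 = (12 − 12) − 0 = 0, and there is no ∂_3, so H_2 ≅ 0.

(K is a triangulation of the real projective plane RP^2.)

Hence the Betti numbers are b_0 = 1, b_1 = 0, b_2 = 0.

b_0 = 1, b_1 = 0, b_2 = 0.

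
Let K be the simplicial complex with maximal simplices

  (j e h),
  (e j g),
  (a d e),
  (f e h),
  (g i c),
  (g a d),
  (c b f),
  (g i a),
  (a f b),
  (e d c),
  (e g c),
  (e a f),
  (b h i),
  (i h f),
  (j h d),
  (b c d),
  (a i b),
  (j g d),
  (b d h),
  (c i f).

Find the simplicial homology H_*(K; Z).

We work with the vertex ordering a < b < c < d < e < f < g < h < i < j. The simplices of K, each written with vertices in increasing order, are:

  0-simplices (10): a, b, c, d, e, f, g, h, i, j
  1-simplices (30): ab, ad, ae, af, ag, ai, bc, bd, bf, bh, bi, cd, ce, cf, cg, ci, de, dg, dh, dj, ef, eg, eh, ej, fh, fi, gi, gj, hi, hj
  2-simplices (20): abf, abi, ade, adg, aef, agi, bcd, bcf, bdh, bhi, cde, ceg, cfi, cgi, dgj, dhj, efh, egj, ehj, fhi

Hence C_0 ≅ Z^10, C_1 ≅ Z^30, C_2 ≅ Z^20.

Boundary ∂_1: C_1 → C_0 is given by ∂[p,q] = [q] − [p].
As a 10×30 matrix over Z this has rank 9, with invariant factors (1,1,1,1,1,1,1,1,1).

Boundary ∂_2: C_2 → C_1 maps a triangle to the signed sum of its edges. For instance
  ∂efh = fh − eh + ef,
  ∂fhi = hi − fi + fh.
The resulting 30×20 matrix has rank 20, and its Smith normal form has invariant factors (1,1,1,1,1,1,1,1,1,1,1,1,1,1,1,1,1,1,1,2).

Computing H_k = (kernel of ∂_k) / (image of ∂_{k+1}):

  H_0: rank C_0 − rank ∂_1 = 10 − 9 = 1, and the invariant factors of ∂_1 are all 1, so H_0 ≅ Z.
  H_1: rank ker ∂_1 − rank ∂_2 = (30 − 9) − 20 = 1, and ∂_2 has invariant factor 2 > 1, so H_1 ≅ Z ⊕ Z/2Z.
  H_2: rank ker ∂_2 − rank ∂_3 = (20 − 20) − 0 = 0, and there is no ∂_3, so H_2 ≅ 0.

As a check, the Euler characteristic is 10 − 30 + 20 = 0, which agrees with 1 − 1 + 0 = 0.

H_0 = Z,  H_1 = Z ⊕ Z/2Z,  H_2 = 0.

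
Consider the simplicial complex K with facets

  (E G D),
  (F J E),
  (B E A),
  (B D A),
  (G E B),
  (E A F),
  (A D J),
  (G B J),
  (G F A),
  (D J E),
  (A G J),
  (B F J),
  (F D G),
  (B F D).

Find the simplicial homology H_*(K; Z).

H_0 ≅ Z,  H_1 ≅ Z^2,  H_2 ≅ Z.

Fix the vertex order A < B < D < E < F < G < J and write every simplex with vertices in increasing order. Then dim K = 2 and the simplices of K are:

  0-simplices (7): A, B, D, E, F, G, J
  1-simplices (21): AB, AD, AE, AF, AG, AJ, BD, BE, BF, BG, BJ, DE, DF, DG, DJ, EF, EG, EJ, FG, FJ, GJ
  2-simplices (14): ABD, ABE, ADJ, AEF, AFG, AGJ, BDF, BEG, BFJ, BGJ, DEG, DEJ, DFG, EFJ

Hence C_0 ≅ Z^7, C_1 ≅ Z^21, C_2 ≅ Z^14.

Boundary ∂_1: C_1 → C_0 maps an edge to its endpoints' difference, ∂[p,q] = q − p.
The resulting 7×21 matrix has rank 6, and its Smith normal form has invariant factors (1,1,1,1,1,1).

∂_2: C_2 → C_1 maps a triangle to the signed sum of its edges. For instance
  ∂ABE = BE − AE + AB,
  ∂BDF = DF − BF + BD.
As a 21×14 matrix over Z this has rank 13, with invariant factors (1,1,1,1,1,1,1,1,1,1,1,1,1).

Computing H_k = (kernel of ∂_k) / (image of ∂_{k+1}):

  H_0: rank C_0 − rank ∂_1 = 7 − 6 = 1, and the invariant factors of ∂_1 are all 1, so H_0 ≅ Z.
  H_1: rank ker ∂_1 − rank ∂_2 = (21 − 6) − 13 = 2, and the invariant factors of ∂_2 are all 1, so H_1 ≅ Z^2.
  H_2: rank ker ∂_2 − rank ∂_3 = (14 − 13) − 0 = 1, and there is no ∂_3, so H_2 ≅ Z.

As a check, the Euler characteristic is 7 − 21 + 14 = 0, which agrees with 1 − 2 + 1 = 0.
(K is a triangulation of the torus T^2.)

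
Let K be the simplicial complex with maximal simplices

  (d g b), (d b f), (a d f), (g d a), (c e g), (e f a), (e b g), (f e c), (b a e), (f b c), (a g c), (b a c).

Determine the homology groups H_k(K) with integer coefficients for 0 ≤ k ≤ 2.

We work with the vertex ordering a < b < c < d < e < f < g. The simplices of K, each written with vertices in increasing order, are:

  0-simplices (7): a, b, c, d, e, f, g
  1-simplices (18): ab, ac, ad, ae, af, ag, bc, bd, be, bf, bg, ce, cf, cg, df, dg, ef, eg
  2-simplices (12): abc, abe, acg, adf, adg, aef, bcf, bdf, bdg, beg, cef, ceg

so the chain groups are C_0 ≅ Z^7, C_1 ≅ Z^18, C_2 ≅ Z^12.

The boundary map ∂_1: C_1 → C_0 sends each edge [p,q] (with p < q) to q − p. For instance
  ∂bd = d − b.
This gives a 7×18 integer matrix of rank 6; reducing to Smith normal form yields diagonal entries (1,1,1,1,1,1).

Boundary ∂_2: C_2 → C_1 maps a triangle to the signed sum of its edges. For instance
  ∂acg = cg − ag + ac,
  ∂beg = eg − bg + be.
The 18×12 boundary matrix has rank 12 and Smith normal form diag(1,1,1,1,1,1,1,1,1,1,1,2).

Computing H_k = (kernel of ∂_k) / (image of ∂_{k+1}):

  H_0: rank C_0 − rank ∂_1 = 7 − 6 = 1, and the invariant factors of ∂_1 are all 1, so H_0 ≅ Z.
  H_1: rank ker ∂_1 − rank ∂_2 = (18 − 6) − 12 = 0, and ∂_2 has invariant factor 2 > 1, so H_1 ≅ Z/2.
  H_2: rank ker ∂_2 − rank ∂_3 = (12 − 12) − 0 = 0, and there is no ∂_3, so H_2 ≅ 0.

As a check, the Euler characteristic is 7 − 18 + 12 = 1, which agrees with 1 − 0 + 0 = 1.

H_0 ≅ Z,  H_1 ≅ Z/2,  H_2 = 0.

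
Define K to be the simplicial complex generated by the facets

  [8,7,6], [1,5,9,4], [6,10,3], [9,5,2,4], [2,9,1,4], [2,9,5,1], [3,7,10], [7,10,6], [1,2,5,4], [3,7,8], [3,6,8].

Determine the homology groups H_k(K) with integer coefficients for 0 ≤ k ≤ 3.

We work with the vertex ordering 1 < 2 < 3 < 4 < 5 < 6 < 7 < 8 < 9 < 10. The simplices of K, each written with vertices in increasing order, are:

  0-simplices (10): [1], [2], [3], [4], [5], [6], [7], [8], [9], [10]
  1-simplices (19): [1,2], [1,4], [1,5], [1,9], [2,4], [2,5], [2,9], [3,6], [3,7], [3,8], [3,10], [4,5], [4,9], [5,9], [6,7], [6,8], [6,10], [7,8], [7,10]
  2-simplices (16): [1,2,4], [1,2,5], [1,2,9], [1,4,5], [1,4,9], [1,5,9], [2,4,5], [2,4,9], [2,5,9], [3,6,8], [3,6,10], [3,7,8], [3,7,10], [4,5,9], [6,7,8], [6,7,10]
  3-simplices (5): [1,2,4,5], [1,2,4,9], [1,2,5,9], [1,4,5,9], [2,4,5,9]

giving chain groups C_0 ≅ Z^10, C_1 ≅ Z^19, C_2 ≅ Z^16, C_3 ≅ Z^5.

The boundary map ∂_1: C_1 → C_0 maps an edge to its endpoints' difference, ∂[p,q] = q − p. For instance
  ∂[6,10] = [10] − [6].
This gives a 10×19 integer matrix of rank 8; reducing to Smith normal form yields diagonal entries (1,1,1,1,1,1,1,1).

The boundary map ∂_2: C_2 → C_1 sends each 2-simplex [p,q,r] to [q,r] − [p,r] + [p,q]. For instance
  ∂[2,5,9] = [5,9] − [2,9] + [2,5],
  ∂[1,4,9] = [4,9] − [1,9] + [1,4].
The 19×16 boundary matrix has rank 11 and Smith normal form diag(1,1,1,1,1,1,1,1,1,1,1).

∂_3: C_3 → C_2 sends each 3-simplex σ to the alternating sum Σ_i (−1)^i (σ with its i-th vertex removed). For instance
  ∂[1,4,5,9] = [4,5,9] − [1,5,9] + [1,4,9] − [1,4,5],
  ∂[1,2,4,9] = [2,4,9] − [1,4,9] + [1,2,9] − [1,2,4].
This gives a 16×5 integer matrix of rank 4; reducing to Smith normal form yields diagonal entries (1,1,1,1).

Now H_k = ker ∂_k / im ∂_{k+1}, so:

  H_0: rank C_0 − rank ∂_1 = 10 − 8 = 2, and the invariant factors of ∂_1 are all 1, so H_0 ≅ Z^2.
  H_1: rank ker ∂_1 − rank ∂_2 = (19 − 8) − 11 = 0, and the invariant factors of ∂_2 are all 1, so H_1 ≅ 0.
  H_2: rank ker ∂_2 − rank ∂_3 = (16 − 11) − 4 = 1, and the invariant factors of ∂_3 are all 1, so H_2 ≅ Z.
  H_3: rank ker ∂_3 − rank ∂_4 = (5 − 4) − 0 = 1, and there is no ∂_4, so H_3 ≅ Z.

H_0 ≅ Z^2,  H_1 = 0,  H_2 ≅ Z,  H_3 ≅ Z.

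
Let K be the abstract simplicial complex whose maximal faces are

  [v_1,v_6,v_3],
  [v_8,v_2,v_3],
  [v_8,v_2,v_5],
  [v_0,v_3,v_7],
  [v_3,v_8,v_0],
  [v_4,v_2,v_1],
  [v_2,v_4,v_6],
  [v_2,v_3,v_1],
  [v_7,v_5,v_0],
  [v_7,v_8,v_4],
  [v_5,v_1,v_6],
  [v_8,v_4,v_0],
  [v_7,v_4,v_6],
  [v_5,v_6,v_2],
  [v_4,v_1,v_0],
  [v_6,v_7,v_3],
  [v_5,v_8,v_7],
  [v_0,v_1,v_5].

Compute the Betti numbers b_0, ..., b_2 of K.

b_0 = 1, b_1 = 1, b_2 = 0.

We work with the vertex ordering v_0 < v_1 < v_2 < v_3 < v_4 < v_5 < v_6 < v_7 < v_8. The simplices of K, each written with vertices in increasing order, are:

  0-simplices (9): [v_0], [v_1], [v_2], [v_3], [v_4], [v_5], [v_6], [v_7], [v_8]
  1-simplices (27): (27 of them)
  2-simplices (18): (18 of them)

giving chain groups C_0 ≅ Z^9, C_1 ≅ Z^27, C_2 ≅ Z^18.

The boundary map ∂_1: C_1 → C_0 is given by ∂[p,q] = [q] − [p]. For instance
  ∂[v_2,v_3] = [v_3] − [v_2].
The 9×27 boundary matrix has rank 8 and Smith normal form diag(1,1,1,1,1,1,1,1).

∂_2: C_2 → C_1 sends each 2-simplex [p,q,r] to [q,r] − [p,r] + [p,q]. For instance
  ∂[v_3,v_6,v_7] = [v_6,v_7] − [v_3,v_7] + [v_3,v_6],
  ∂[v_2,v_5,v_8] = [v_5,v_8] − [v_2,v_8] + [v_2,v_5].
The 27×18 boundary matrix has rank 18 and Smith normal form diag(1,1,1,1,1,1,1,1,1,1,1,1,1,1,1,1,1,2).

Computing H_k = (kernel of ∂_k) / (image of ∂_{k+1}):

  H_0: rank C_0 − rank ∂_1 = 9 − 8 = 1, and the invariant factors of ∂_1 are all 1, so H_0 = Z.
  H_1: rank ker ∂_1 − rank ∂_2 = (27 − 8) − 18 = 1, and ∂_2 has invariant factor 2 > 1, so H_1 = Z × Z/2.
  H_2: rank ker ∂_2 − rank ∂_3 = (18 − 18) − 0 = 0, and there is no ∂_3, so H_2 = 0.

(K is a triangulation of the Klein bottle.)

Hence the Betti numbers are b_0 = 1, b_1 = 1, b_2 = 0.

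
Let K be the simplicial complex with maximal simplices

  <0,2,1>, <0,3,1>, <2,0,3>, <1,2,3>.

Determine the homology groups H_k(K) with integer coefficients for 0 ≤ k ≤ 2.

We work with the vertex ordering 0 < 1 < 2 < 3. The simplices of K, each written with vertices in increasing order, are:

  0-simplices (4): [0], [1], [2], [3]
  1-simplices (6): [0,1], [0,2], [0,3], [1,2], [1,3], [2,3]
  2-simplices (4): [0,1,2], [0,1,3], [0,2,3], [1,2,3]

so the chain groups are C_0 ≅ Z^4, C_1 ≅ Z^6, C_2 ≅ Z^4.

Boundary ∂_1: C_1 → C_0 sends each edge [p,q] (with p < q) to q − p.
The resulting 4×6 matrix has rank 3, and its Smith normal form has invariant factors (1,1,1).

Boundary ∂_2: C_2 → C_1 maps a triangle to the signed sum of its edges. For instance
  ∂[0,2,3] = [2,3] − [0,3] + [0,2],
  ∂[0,1,3] = [1,3] − [0,3] + [0,1].
The 6×4 boundary matrix has rank 3 and Smith normal form diag(1,1,1).

Now H_k = ker ∂_k / im ∂_{k+1}, so:

  H_0: rank C_0 − rank ∂_1 = 4 − 3 = 1, and the invariant factors of ∂_1 are all 1, so H_0 ≅ Z.
  H_1: rank ker ∂_1 − rank ∂_2 = (6 − 3) − 3 = 0, and the invariant factors of ∂_2 are all 1, so H_1 ≅ 0.
  H_2: rank ker ∂_2 − rank ∂_3 = (4 − 3) − 0 = 1, and there is no ∂_3, so H_2 ≅ Z.

H_0 ≅ Z,  H_1 = 0,  H_2 ≅ Z.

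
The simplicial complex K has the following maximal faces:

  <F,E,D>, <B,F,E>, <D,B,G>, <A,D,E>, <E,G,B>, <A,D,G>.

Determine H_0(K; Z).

H_0 ≅ Z.

Fix the vertex order A < B < D < E < F < G and write every simplex with vertices in increasing order. Then dim K = 2 and the simplices of K are:

  0-simplices (6): A, B, D, E, F, G
  1-simplices (12): AD, AE, AG, BD, BE, BF, BG, DE, DF, DG, EF, EG
  2-simplices (6): ADE, ADG, BDG, BEF, BEG, DEF

so the chain groups are C_0 ≅ Z^6, C_1 ≅ Z^12, C_2 ≅ Z^6.

∂_1: C_1 → C_0 is given by ∂[p,q] = [q] − [p].
As a 6×12 matrix over Z this has rank 5, with invariant factors (1,1,1,1,1).

Boundary ∂_2: C_2 → C_1 sends each 2-simplex [p,q,r] to [q,r] − [p,r] + [p,q]. For instance
  ∂BDG = DG − BG + BD,
  ∂BEF = EF − BF + BE.
This gives a 12×6 integer matrix of rank 6; reducing to Smith normal form yields diagonal entries (1,1,1,1,1,1).

From H_k ≅ ker(∂_k) / im(∂_{k+1}) we obtain:

  H_0: rank C_0 − rank ∂_1 = 6 − 5 = 1, and the invariant factors of ∂_1 are all 1, so H_0 ≅ Z.

(K is a triangulation of the cylinder S^1 x I.)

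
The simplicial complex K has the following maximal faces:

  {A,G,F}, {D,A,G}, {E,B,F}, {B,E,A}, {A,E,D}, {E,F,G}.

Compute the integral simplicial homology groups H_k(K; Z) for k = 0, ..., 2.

H_0 ≅ Z,  H_1 ≅ Z,  H_2 = 0.

Order the vertices as A < B < D < E < F < G. Listing each simplex with vertices in this order, K has dimension 2 with simplices:

  0-simplices (6): A, B, D, E, F, G
  1-simplices (12): AB, AD, AE, AF, AG, BE, BF, DE, DG, EF, EG, FG
  2-simplices (6): ABE, ADE, ADG, AFG, BEF, EFG

giving chain groups C_0 ≅ Z^6, C_1 ≅ Z^12, C_2 ≅ Z^6.

Boundary ∂_1: C_1 → C_0 is given by ∂[p,q] = [q] − [p]. For instance
  ∂AB = B − A.
The 6×12 boundary matrix has rank 5 and Smith normal form diag(1,1,1,1,1).

Boundary ∂_2: C_2 → C_1 acts by ∂[p,q,r] = [q,r] − [p,r] + [p,q]. For instance
  ∂BEF = EF − BF + BE,
  ∂EFG = FG − EG + EF.
As a 12×6 matrix over Z this has rank 6, with invariant factors (1,1,1,1,1,1).

Now H_k = ker ∂_k / im ∂_{k+1}, so:

  H_0: rank C_0 − rank ∂_1 = 6 − 5 = 1, and the invariant factors of ∂_1 are all 1, so H_0 = Z.
  H_1: rank ker ∂_1 − rank ∂_2 = (12 − 5) − 6 = 1, and the invariant factors of ∂_2 are all 1, so H_1 = Z.
  H_2: rank ker ∂_2 − rank ∂_3 = (6 − 6) − 0 = 0, and there is no ∂_3, so H_2 = 0.

(K is a triangulation of the cylinder S^1 x I.)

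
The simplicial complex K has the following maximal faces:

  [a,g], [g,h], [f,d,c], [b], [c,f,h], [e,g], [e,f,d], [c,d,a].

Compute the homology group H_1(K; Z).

H_1 = Z^2.

K has 8 vertices, 12 edges, 4 triangles.
rank ∂_1 = 6, rank ∂_2 = 4 ⇒ b_1 = 12 − 6 − 4 = 2; all invariant factors of ∂_2 are 1 so no torsion. So H_1 = Z^2.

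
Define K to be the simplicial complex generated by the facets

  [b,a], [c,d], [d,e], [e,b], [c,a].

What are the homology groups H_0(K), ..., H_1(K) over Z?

Order the vertices as a < b < c < d < e. Listing each simplex with vertices in this order, K has dimension 1 with simplices:

  0-simplices (5): a, b, c, d, e
  1-simplices (5): ab, ac, be, cd, de

so the chain groups are C_0 ≅ Z^5, C_1 ≅ Z^5.

Boundary ∂_1: C_1 → C_0 maps an edge to its endpoints' difference, ∂[p,q] = q − p. For instance
  ∂cd = d − c.
As a 5×5 matrix over Z this has rank 4, with invariant factors (1,1,1,1).

Now H_k = ker ∂_k / im ∂_{k+1}, so:

  H_0: rank C_0 − rank ∂_1 = 5 − 4 = 1, and the invariant factors of ∂_1 are all 1, so H_0 ≅ Z.
  H_1: rank ker ∂_1 − rank ∂_2 = (5 − 4) − 0 = 1, and there is no ∂_2, so H_1 ≅ Z.

H_0 ≅ Z,  H_1 ≅ Z.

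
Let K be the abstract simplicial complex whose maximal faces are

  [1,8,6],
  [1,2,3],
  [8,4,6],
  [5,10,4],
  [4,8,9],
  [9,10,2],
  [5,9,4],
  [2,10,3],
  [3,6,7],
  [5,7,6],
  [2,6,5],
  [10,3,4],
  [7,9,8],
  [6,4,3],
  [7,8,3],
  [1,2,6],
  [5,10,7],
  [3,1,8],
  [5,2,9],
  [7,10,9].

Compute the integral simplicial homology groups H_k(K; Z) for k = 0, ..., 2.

K has 10 vertices, 30 edges, 20 triangles.
rank ∂_0 = 0, rank ∂_1 = 9 ⇒ b_0 = 10 − 0 − 9 = 1; all invariant factors of ∂_1 are 1 so no torsion. So H_0 = Z.
rank ∂_1 = 9, rank ∂_2 = 20 ⇒ b_1 = 30 − 9 − 20 = 1; ∂_2 has invariant factor(s) [2] giving torsion. So H_1 = Z ⊕ Z_2.
rank ∂_2 = 20, rank ∂_3 = 0 ⇒ b_2 = 20 − 20 − 0 = 0. So H_2 = 0.

H_0 ≅ Z,  H_1 ≅ Z ⊕ Z_2,  H_2 = 0.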